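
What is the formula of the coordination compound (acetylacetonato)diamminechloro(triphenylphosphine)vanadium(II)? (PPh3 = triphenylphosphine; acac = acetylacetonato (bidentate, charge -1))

[V(acac)Cl(NH3)2(PPh3)]

Ligands: 1 triphenylphosphine (PPh3, neutral), 1 acetylacetonato (acac, -1), 1 chloro (Cl, -1), 2 ammine (NH3, neutral). Ligand charge sum = -2.
With V in oxidation state +2, the complex ion is [V...].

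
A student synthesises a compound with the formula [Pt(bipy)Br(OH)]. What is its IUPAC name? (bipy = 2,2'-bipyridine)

There is no counter-ion, so the complex is neutral overall.
Ligand charges: 1×hydroxo (-1 each), 1×2,2'-bipyridine (neutral), 1×bromo (-1 each); total -2. So Pt + (-2) = 0, giving Pt = +2.
Ligands are named alphabetically: bipyridine before bromo before hydroxo.

(2,2'-bipyridine)bromohydroxoplatinum(II)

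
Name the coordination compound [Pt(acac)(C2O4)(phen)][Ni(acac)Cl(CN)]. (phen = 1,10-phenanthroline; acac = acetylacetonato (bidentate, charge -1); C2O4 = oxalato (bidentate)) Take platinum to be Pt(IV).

(acetylacetonato)oxalato(1,10-phenanthroline)platinum(IV) (acetylacetonato)chlorocyanonickelate(II)

Both ions are complex: the cation is named first with the plain metal name, the anion second with the -ate form; each ion's ligands are alphabetised independently.
Pt is given as +4; the cation's ligand charges sum to -3, so the complex cation is 1+.
A 1:1 salt means the anion carries the equal and opposite charge, 1−.
Anion: ligand charges sum to -3; for the ion to be 1−, Ni = +2.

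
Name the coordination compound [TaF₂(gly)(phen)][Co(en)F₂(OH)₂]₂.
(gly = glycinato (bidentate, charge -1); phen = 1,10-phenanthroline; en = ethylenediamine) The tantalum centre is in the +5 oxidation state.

difluoro(glycinato)(1,10-phenanthroline)tantalum(V) (ethylenediamine)difluorodihydroxocobaltate(III)

Ta is given as +5; the cation's ligand charges sum to -3, so the complex cation is 2+.
With 2 anions per cation, each anion must be 2/2 = 1−.
Anion: ligand charges sum to -4; for the ion to be 1−, Co = +3.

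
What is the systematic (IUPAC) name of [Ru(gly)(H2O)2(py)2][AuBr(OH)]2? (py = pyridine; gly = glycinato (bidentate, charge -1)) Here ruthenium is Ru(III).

Both ions are complex: the cation is named first with the plain metal name, the anion second with the -ate form; each ion's ligands are alphabetised independently.
Ru is given as +3; the cation's ligand charges sum to -1, so the complex cation is 2+.
With 2 anions per cation, each anion must be 2/2 = 1−.
Anion: ligand charges sum to -2; for the ion to be 1−, Au = +1.

diaqua(glycinato)bis(pyridine)ruthenium(III) bromohydroxoaurate(I)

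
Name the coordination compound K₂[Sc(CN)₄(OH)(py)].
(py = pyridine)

potassium tetracyanohydroxo(pyridine)scandate(III)

The 2 potassium counter-ions carry a total charge of +2, so each complex ion is 2−.
Ligand charges: 4×cyano (-1 each), 1×pyridine (neutral), 1×hydroxo (-1 each); total -5. So Sc + (-5) = 2−, giving Sc = +3.
Ligands are named alphabetically: cyano before hydroxo before pyridine.
The complex ion is anionic, so scandium takes the -ate form scandate(III).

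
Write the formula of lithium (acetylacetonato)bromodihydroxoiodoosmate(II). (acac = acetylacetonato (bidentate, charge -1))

Li3[Os(acac)BrI(OH)2]

Ligands: 2 hydroxo (OH, -1), 1 bromo (Br, -1), 1 acetylacetonato (acac, -1), 1 iodo (I, -1). Ligand charge sum = -5.
Charge balance with lithium (+1) requires 1 complex ion per 3 lithium.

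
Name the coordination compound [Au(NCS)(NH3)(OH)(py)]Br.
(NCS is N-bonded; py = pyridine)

amminehydroxoisothiocyanato(pyridine)gold(III) bromide

The 1 bromide counter-ion carries a total charge of -1, so each complex ion is 1+.
Ligand charges: 1×isothiocyanato (-1 each), 1×pyridine (neutral), 1×ammine (neutral), 1×hydroxo (-1 each); total -2. So Au + (-2) = 1+, giving Au = +3.
Ligands are named alphabetically: ammine before hydroxo before isothiocyanato before pyridine.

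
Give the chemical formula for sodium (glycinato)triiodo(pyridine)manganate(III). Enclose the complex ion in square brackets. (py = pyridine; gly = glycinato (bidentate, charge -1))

Na[Mn(gly)I3(py)]

Ligands: 1 pyridine (py, neutral), 1 glycinato (gly, -1), 3 iodo (I, -1). Ligand charge sum = -4.
Charge balance with sodium (+1) requires 1 complex ion per 1 sodium.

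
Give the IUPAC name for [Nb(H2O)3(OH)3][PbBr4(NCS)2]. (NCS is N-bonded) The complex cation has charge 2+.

Both ions are complex: the cation is named first with the plain metal name, the anion second with the -ate form; each ion's ligands are alphabetised independently.
The complex cation is given as 2+; its ligand charges sum to -3, so Nb = +5.
A 1:1 salt means the anion carries the equal and opposite charge, 2−.
Anion: ligand charges sum to -6; for the ion to be 2−, Pb = +4.

triaquatrihydroxoniobium(V) tetrabromodiisothiocyanatoplumbate(IV)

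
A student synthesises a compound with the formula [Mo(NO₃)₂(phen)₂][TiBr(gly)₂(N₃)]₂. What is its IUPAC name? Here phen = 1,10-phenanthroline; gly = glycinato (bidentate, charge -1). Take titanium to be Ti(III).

Ti is given as +3; the anion's ligand charges sum to -4, so the complex anion is 1−.
With 2 anions per cation, the cation must be 2×1 = 2+.
Cation: ligand charges sum to -2; for the ion to be 2+, Mo = +4.

dinitratobis(1,10-phenanthroline)molybdenum(IV) azidobromobis(glycinato)titanate(III)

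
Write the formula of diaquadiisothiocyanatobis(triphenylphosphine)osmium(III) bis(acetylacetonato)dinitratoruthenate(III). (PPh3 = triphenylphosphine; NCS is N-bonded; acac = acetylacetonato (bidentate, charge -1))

Cation [Os…]: ligand charges -2, Os(III) ⇒ ion charge 1+.
Anion [Ru…]: ligand charges -4, Ru(III) ⇒ ion charge 1−.
One 1+ cation balances one 1− anion.

[Os(H2O)2(NCS)2(PPh3)2][Ru(acac)2(NO3)2]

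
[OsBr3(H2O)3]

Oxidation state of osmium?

+3

No counter-ion: the bracketed complex is neutral.
Ligand charges: 3×Br = -3; 3×H2O neutral; sum -3.
Os + (-3) = 0 ⇒ Os is +3.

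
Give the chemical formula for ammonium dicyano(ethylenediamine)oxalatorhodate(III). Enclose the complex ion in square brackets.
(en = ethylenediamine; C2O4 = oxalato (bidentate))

Ligands: 1 ethylenediamine (en, neutral), 1 oxalato (C2O4, -2), 2 cyano (CN, -1). Ligand charge sum = -4.
With Rh in oxidation state +3, the complex ion is [Rh...]^1−.
Charge balance with ammonium (+1) requires 1 complex ion per 1 ammonium.

NH4[Rh(C2O4)(CN)2(en)]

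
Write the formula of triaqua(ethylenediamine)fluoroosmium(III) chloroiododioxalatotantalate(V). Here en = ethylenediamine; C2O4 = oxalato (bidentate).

[Os(en)F(H2O)3][Ta(C2O4)2ClI]2

Cation [Os…]: ligand charges -1, Os(III) ⇒ ion charge 2+.
Anion [Ta…]: ligand charges -6, Ta(V) ⇒ ion charge 1−.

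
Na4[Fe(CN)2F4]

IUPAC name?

sodium dicyanotetrafluoroferrate(II)

The 4 sodium counter-ions carry a total charge of +4, so each complex ion is 4−.
Ligand charges: 4×fluoro (-1 each), 2×cyano (-1 each); total -6. So Fe + (-6) = 4−, giving Fe = +2.
The complex ion is anionic, so iron takes the -ate form ferrate(II).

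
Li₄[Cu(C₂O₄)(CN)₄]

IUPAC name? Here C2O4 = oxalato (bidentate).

The 4 lithium counter-ions carry a total charge of +4, so each complex ion is 4−.
Ligand charges: 1×oxalato (-2 each), 4×cyano (-1 each); total -6. So Cu + (-6) = 4−, giving Cu = +2.
Ligands are named alphabetically: cyano before oxalato.
The complex ion is anionic, so copper takes the -ate form cuprate(II).

lithium tetracyanooxalatocuprate(II)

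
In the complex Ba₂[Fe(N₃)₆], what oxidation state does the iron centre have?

2 barium outside the brackets (+2 each) → the complex ion is 4−.
Ligand charges: 6×N3 = -6; sum -6.
Fe + (-6) = 4− ⇒ Fe is +2.

+2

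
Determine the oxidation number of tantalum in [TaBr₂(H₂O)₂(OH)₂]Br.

1 bromide outside the brackets (-1 each) → the complex ion is 1+.
Ligand charges: 2×Br = -2; 2×H2O neutral; 2×OH = -2; sum -4.
Ta + (-4) = 1+ ⇒ Ta is +5.

+5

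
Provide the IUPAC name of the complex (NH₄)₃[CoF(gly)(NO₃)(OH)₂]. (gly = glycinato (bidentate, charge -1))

The 3 ammonium counter-ions carry a total charge of +3, so each complex ion is 3−.
Ligand charges: 1×fluoro (-1 each), 2×hydroxo (-1 each), 1×nitrato (-1 each), 1×glycinato (-1 each); total -5. So Co + (-5) = 3−, giving Co = +2.
Ligands are named alphabetically: fluoro before glycinato before hydroxo before nitrato.
The complex ion is anionic, so cobalt takes the -ate form cobaltate(II).

ammonium fluoro(glycinato)dihydroxonitratocobaltate(II)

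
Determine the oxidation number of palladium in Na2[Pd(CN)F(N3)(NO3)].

2 sodium outside the brackets (+1 each) → the complex ion is 2−.
Ligand charges: 1×CN = -1; 1×NO3 = -1; 1×F = -1; 1×N3 = -1; sum -4.
Pd + (-4) = 2− ⇒ Pd is +2.

+2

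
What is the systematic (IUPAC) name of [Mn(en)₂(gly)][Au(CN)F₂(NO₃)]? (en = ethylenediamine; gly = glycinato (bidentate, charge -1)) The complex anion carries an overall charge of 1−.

Both ions are complex: the cation is named first with the plain metal name, the anion second with the -ate form; each ion's ligands are alphabetised independently.
The complex anion is given as 1−; its ligand charges sum to -4, so Au = +3.
A 1:1 salt means the cation carries the equal and opposite charge, 1+.
Cation: ligand charges sum to -1; for the ion to be 1+, Mn = +2.

bis(ethylenediamine)(glycinato)manganese(II) cyanodifluoronitratoaurate(III)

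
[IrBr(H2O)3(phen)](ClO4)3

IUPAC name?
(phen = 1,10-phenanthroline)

The 3 perchlorate counter-ions carry a total charge of -3, so each complex ion is 3+.
Ligand charges: 1×bromo (-1 each), 1×1,10-phenanthroline (neutral), 3×aqua (neutral); total -1. So Ir + (-1) = 3+, giving Ir = +4.
Ligands are named alphabetically: aqua before bromo before phenanthroline.

triaquabromo(1,10-phenanthroline)iridium(IV) perchlorate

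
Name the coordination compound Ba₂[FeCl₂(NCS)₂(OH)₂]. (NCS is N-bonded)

The 2 barium counter-ions carry a total charge of +4, so each complex ion is 4−.
Ligand charges: 2×isothiocyanato (-1 each), 2×chloro (-1 each), 2×hydroxo (-1 each); total -6. So Fe + (-6) = 4−, giving Fe = +2.
The complex ion is anionic, so iron takes the -ate form ferrate(II).

barium dichlorodihydroxodiisothiocyanatoferrate(II)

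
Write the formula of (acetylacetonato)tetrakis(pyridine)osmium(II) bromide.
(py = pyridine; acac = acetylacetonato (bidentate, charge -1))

Ligands: 4 pyridine (py, neutral), 1 acetylacetonato (acac, -1). Ligand charge sum = -1.
Charge balance with bromide (-1) requires 1 complex ion per 1 bromide.

[Os(acac)(py)4]Br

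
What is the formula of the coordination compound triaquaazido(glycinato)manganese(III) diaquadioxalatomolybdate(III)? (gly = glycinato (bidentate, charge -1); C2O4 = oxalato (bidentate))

[Mn(gly)(H2O)3(N3)][Mo(C2O4)2(H2O)2]

Cation [Mn…]: ligand charges -2, Mn(III) ⇒ ion charge 1+.
Anion [Mo…]: ligand charges -4, Mo(III) ⇒ ion charge 1−.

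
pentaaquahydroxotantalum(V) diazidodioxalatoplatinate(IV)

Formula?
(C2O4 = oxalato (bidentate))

Cation [Ta…]: ligand charges -1, Ta(V) ⇒ ion charge 4+.
Anion [Pt…]: ligand charges -6, Pt(IV) ⇒ ion charge 2−.
One 4+ cation requires 2 of the 2− anion.

[Ta(H2O)5(OH)][Pt(C2O4)2(N3)2]2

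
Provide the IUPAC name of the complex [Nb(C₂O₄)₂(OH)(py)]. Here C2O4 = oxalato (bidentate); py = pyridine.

There is no counter-ion, so the complex is neutral overall.
Ligand charges: 1×hydroxo (-1 each), 2×oxalato (-2 each), 1×pyridine (neutral); total -5. So Nb + (-5) = 0, giving Nb = +5.
Ligands are named alphabetically: hydroxo before oxalato before pyridine.

hydroxodioxalato(pyridine)niobium(V)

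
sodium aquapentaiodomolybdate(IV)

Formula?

Ligands: 1 aqua (H2O, neutral), 5 iodo (I, -1). Ligand charge sum = -5.
Charge balance with sodium (+1) requires 1 complex ion per 1 sodium.

Na[Mo(H2O)I5]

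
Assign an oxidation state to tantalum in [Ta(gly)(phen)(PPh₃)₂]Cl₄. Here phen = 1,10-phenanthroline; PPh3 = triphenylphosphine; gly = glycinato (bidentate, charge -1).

+5

4 chloride outside the brackets (-1 each) → the complex ion is 4+.
Ligand charges: 1×phen neutral; 2×PPh3 neutral; 1×gly = -1; sum -1.
Ta + (-1) = 4+ ⇒ Ta is +5.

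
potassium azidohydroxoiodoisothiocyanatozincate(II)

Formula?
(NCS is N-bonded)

Ligands: 1 isothiocyanato (NCS, -1), 1 azido (N3, -1), 1 iodo (I, -1), 1 hydroxo (OH, -1). Ligand charge sum = -4.
With Zn in oxidation state +2, the complex ion is [Zn...]^2−.
Charge balance with potassium (+1) requires 1 complex ion per 2 potassium.

K2[ZnI(N3)(NCS)(OH)]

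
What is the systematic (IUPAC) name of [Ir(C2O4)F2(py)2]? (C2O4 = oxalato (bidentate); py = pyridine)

There is no counter-ion, so the complex is neutral overall.
Ligand charges: 1×oxalato (-2 each), 2×fluoro (-1 each), 2×pyridine (neutral); total -4. So Ir + (-4) = 0, giving Ir = +4.
Ligands are named alphabetically: fluoro before oxalato before pyridine.

difluorooxalatobis(pyridine)iridium(IV)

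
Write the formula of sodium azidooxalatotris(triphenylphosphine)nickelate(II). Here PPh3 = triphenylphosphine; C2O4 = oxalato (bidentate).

Na[Ni(C2O4)(N3)(PPh3)3]

Ligands: 3 triphenylphosphine (PPh3, neutral), 1 oxalato (C2O4, -2), 1 azido (N3, -1). Ligand charge sum = -3.
Charge balance with sodium (+1) requires 1 complex ion per 1 sodium.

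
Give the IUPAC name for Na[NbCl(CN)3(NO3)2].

The 1 sodium counter-ion carries a total charge of +1, so each complex ion is 1−.
Ligand charges: 2×nitrato (-1 each), 1×chloro (-1 each), 3×cyano (-1 each); total -6. So Nb + (-6) = 1−, giving Nb = +5.
The complex ion is anionic, so niobium takes the -ate form niobate(V).

sodium chlorotricyanodinitratoniobate(V)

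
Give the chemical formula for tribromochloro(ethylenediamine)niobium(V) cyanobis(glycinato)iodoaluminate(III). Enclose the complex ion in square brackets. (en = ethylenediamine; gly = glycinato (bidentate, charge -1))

Cation [Nb…]: ligand charges -4, Nb(V) ⇒ ion charge 1+.
Anion [Al…]: ligand charges -4, Al(III) ⇒ ion charge 1−.
One 1+ cation balances one 1− anion.

[NbBr3Cl(en)][Al(CN)(gly)2I]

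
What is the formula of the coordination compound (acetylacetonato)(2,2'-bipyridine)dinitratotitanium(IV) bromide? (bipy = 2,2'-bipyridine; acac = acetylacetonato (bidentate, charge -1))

Ligands: 1 2,2'-bipyridine (bipy, neutral), 1 acetylacetonato (acac, -1), 2 nitrato (NO3, -1). Ligand charge sum = -3.
With Ti in oxidation state +4, the complex ion is [Ti...]^1+.
Charge balance with bromide (-1) requires 1 complex ion per 1 bromide.

[Ti(acac)(bipy)(NO3)2]Br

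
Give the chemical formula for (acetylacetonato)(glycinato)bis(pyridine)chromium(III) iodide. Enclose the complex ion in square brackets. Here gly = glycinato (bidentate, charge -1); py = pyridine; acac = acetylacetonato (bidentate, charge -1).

[Cr(acac)(gly)(py)2]I

Ligands: 1 glycinato (gly, -1), 2 pyridine (py, neutral), 1 acetylacetonato (acac, -1). Ligand charge sum = -2.
With Cr in oxidation state +3, the complex ion is [Cr...]^1+.
Charge balance with iodide (-1) requires 1 complex ion per 1 iodide.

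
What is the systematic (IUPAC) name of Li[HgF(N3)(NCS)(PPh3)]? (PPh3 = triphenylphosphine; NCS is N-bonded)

The 1 lithium counter-ion carries a total charge of +1, so each complex ion is 1−.
Ligand charges: 1×triphenylphosphine (neutral), 1×azido (-1 each), 1×isothiocyanato (-1 each), 1×fluoro (-1 each); total -3. So Hg + (-3) = 1−, giving Hg = +2.
Ligands are named alphabetically: azido before fluoro before isothiocyanato before triphenylphosphine.
The complex ion is anionic, so mercury takes the -ate form mercurate(II).

lithium azidofluoroisothiocyanato(triphenylphosphine)mercurate(II)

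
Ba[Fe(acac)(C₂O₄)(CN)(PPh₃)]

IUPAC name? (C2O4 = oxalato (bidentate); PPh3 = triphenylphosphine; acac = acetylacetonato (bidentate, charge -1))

The 1 barium counter-ion carries a total charge of +2, so each complex ion is 2−.
Ligand charges: 1×oxalato (-2 each), 1×triphenylphosphine (neutral), 1×acetylacetonato (-1 each), 1×cyano (-1 each); total -4. So Fe + (-4) = 2−, giving Fe = +2.
The complex ion is anionic, so iron takes the -ate form ferrate(II).

barium (acetylacetonato)cyanooxalato(triphenylphosphine)ferrate(II)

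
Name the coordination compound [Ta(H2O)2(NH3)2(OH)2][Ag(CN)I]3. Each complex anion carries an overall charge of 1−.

diamminediaquadihydroxotantalum(V) cyanoiodoargentate(I)

Both ions are complex: the cation is named first with the plain metal name, the anion second with the -ate form; each ion's ligands are alphabetised independently.
The complex anion is given as 1−; its ligand charges sum to -2, so Ag = +1.
With 3 anions per cation, the cation must be 3×1 = 3+.
Cation: ligand charges sum to -2; for the ion to be 3+, Ta = +5.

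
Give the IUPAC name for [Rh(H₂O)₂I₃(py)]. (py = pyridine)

diaquatriiodo(pyridine)rhodium(III)

There is no counter-ion, so the complex is neutral overall.
Ligand charges: 2×aqua (neutral), 1×pyridine (neutral), 3×iodo (-1 each); total -3. So Rh + (-3) = 0, giving Rh = +3.
Ligands are named alphabetically: aqua before iodo before pyridine.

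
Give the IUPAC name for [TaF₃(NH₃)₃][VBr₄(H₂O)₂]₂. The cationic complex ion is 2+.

The complex cation is given as 2+; its ligand charges sum to -3, so Ta = +5.
With 2 anions per cation, each anion must be 2/2 = 1−.
Anion: ligand charges sum to -4; for the ion to be 1−, V = +3.

triamminetrifluorotantalum(V) diaquatetrabromovanadate(III)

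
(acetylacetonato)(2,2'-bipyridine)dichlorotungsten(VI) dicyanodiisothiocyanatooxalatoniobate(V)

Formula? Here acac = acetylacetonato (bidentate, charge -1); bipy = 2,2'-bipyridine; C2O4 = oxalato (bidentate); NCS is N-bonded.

[W(acac)(bipy)Cl2][Nb(C2O4)(CN)2(NCS)2]3

Cation [W…]: ligand charges -3, W(VI) ⇒ ion charge 3+.
Anion [Nb…]: ligand charges -6, Nb(V) ⇒ ion charge 1−.
One 3+ cation requires 3 of the 1− anion.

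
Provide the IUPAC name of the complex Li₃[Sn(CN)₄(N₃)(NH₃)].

The 3 lithium counter-ions carry a total charge of +3, so each complex ion is 3−.
Ligand charges: 1×ammine (neutral), 1×azido (-1 each), 4×cyano (-1 each); total -5. So Sn + (-5) = 3−, giving Sn = +2.
Ligands are named alphabetically: ammine before azido before cyano.
The complex ion is anionic, so tin takes the -ate form stannate(II).

lithium ammineazidotetracyanostannate(II)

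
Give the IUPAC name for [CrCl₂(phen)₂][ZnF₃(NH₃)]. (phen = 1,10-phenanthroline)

Both ions are complex: the cation is named first with the plain metal name, the anion second with the -ate form; each ion's ligands are alphabetised independently.
Zinc is always +2 in its complexes; the anion's ligand charges sum to -3, so the complex anion is 1−.
A 1:1 salt means the cation carries the equal and opposite charge, 1+.
Cation: ligand charges sum to -2; for the ion to be 1+, Cr = +3.

dichlorobis(1,10-phenanthroline)chromium(III) amminetrifluorozincate(II)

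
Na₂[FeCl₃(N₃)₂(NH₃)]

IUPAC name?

sodium amminediazidotrichloroferrate(III)

The 2 sodium counter-ions carry a total charge of +2, so each complex ion is 2−.
Ligand charges: 2×azido (-1 each), 1×ammine (neutral), 3×chloro (-1 each); total -5. So Fe + (-5) = 2−, giving Fe = +3.
The complex ion is anionic, so iron takes the -ate form ferrate(III).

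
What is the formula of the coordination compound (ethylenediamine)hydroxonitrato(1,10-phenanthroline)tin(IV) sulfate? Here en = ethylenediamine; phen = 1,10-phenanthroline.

[Sn(en)(NO3)(OH)(phen)]SO4

Ligands: 1 ethylenediamine (en, neutral), 1 hydroxo (OH, -1), 1 nitrato (NO3, -1), 1 1,10-phenanthroline (phen, neutral). Ligand charge sum = -2.
Charge balance with sulfate (-2) requires 1 complex ion per 1 sulfate.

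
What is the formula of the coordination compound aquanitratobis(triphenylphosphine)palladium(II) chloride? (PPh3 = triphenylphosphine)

[Pd(H2O)(NO3)(PPh3)2]Cl

Ligands: 2 triphenylphosphine (PPh3, neutral), 1 aqua (H2O, neutral), 1 nitrato (NO3, -1). Ligand charge sum = -1.
Charge balance with chloride (-1) requires 1 complex ion per 1 chloride.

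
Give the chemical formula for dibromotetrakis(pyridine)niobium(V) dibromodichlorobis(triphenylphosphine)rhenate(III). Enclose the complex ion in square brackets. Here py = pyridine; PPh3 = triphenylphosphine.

[NbBr2(py)4][ReBr2Cl2(PPh3)2]3

Cation [Nb…]: ligand charges -2, Nb(V) ⇒ ion charge 3+.
Anion [Re…]: ligand charges -4, Re(III) ⇒ ion charge 1−.
One 3+ cation requires 3 of the 1− anion.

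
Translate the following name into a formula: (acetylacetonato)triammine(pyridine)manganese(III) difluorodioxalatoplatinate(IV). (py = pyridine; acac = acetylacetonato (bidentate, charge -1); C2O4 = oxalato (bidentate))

[Mn(acac)(NH3)3(py)][Pt(C2O4)2F2]

Cation [Mn…]: ligand charges -1, Mn(III) ⇒ ion charge 2+.
Anion [Pt…]: ligand charges -6, Pt(IV) ⇒ ion charge 2−.
One 2+ cation balances one 2− anion.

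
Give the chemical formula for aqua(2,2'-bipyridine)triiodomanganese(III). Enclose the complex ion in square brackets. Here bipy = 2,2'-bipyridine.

[Mn(bipy)(H2O)I3]

Ligands: 1 2,2'-bipyridine (bipy, neutral), 3 iodo (I, -1), 1 aqua (H2O, neutral). Ligand charge sum = -3.
With Mn in oxidation state +3, the complex ion is [Mn...].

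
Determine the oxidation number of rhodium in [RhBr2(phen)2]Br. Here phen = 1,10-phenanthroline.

1 bromide outside the brackets (-1 each) → the complex ion is 1+.
Ligand charges: 2×phen neutral; 2×Br = -2; sum -2.
Rh + (-2) = 1+ ⇒ Rh is +3.

+3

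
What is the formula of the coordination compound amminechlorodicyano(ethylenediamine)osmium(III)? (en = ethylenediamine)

[OsCl(CN)2(en)(NH3)]

Ligands: 2 cyano (CN, -1), 1 ethylenediamine (en, neutral), 1 ammine (NH3, neutral), 1 chloro (Cl, -1). Ligand charge sum = -3.
With Os in oxidation state +3, the complex ion is [Os...].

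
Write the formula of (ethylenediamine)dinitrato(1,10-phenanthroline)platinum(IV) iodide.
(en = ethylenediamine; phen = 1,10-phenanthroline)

[Pt(en)(NO3)2(phen)]I2

Ligands: 2 nitrato (NO3, -1), 1 ethylenediamine (en, neutral), 1 1,10-phenanthroline (phen, neutral). Ligand charge sum = -2.
Charge balance with iodide (-1) requires 1 complex ion per 2 iodide.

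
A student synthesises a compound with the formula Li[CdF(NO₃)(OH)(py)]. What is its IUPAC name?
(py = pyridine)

The 1 lithium counter-ion carries a total charge of +1, so each complex ion is 1−.
Ligand charges: 1×pyridine (neutral), 1×fluoro (-1 each), 1×nitrato (-1 each), 1×hydroxo (-1 each); total -3. So Cd + (-3) = 1−, giving Cd = +2.
The complex ion is anionic, so cadmium takes the -ate form cadmate(II).

lithium fluorohydroxonitrato(pyridine)cadmate(II)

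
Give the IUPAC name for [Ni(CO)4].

tetracarbonylnickel(0)

There is no counter-ion, so the complex is neutral overall.
Ligand charges: 4×carbonyl (neutral); total 0. So Ni + (0) = 0, giving Ni = 0.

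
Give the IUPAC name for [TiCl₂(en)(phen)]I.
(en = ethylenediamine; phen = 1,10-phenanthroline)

The 1 iodide counter-ion carries a total charge of -1, so each complex ion is 1+.
Ligand charges: 1×ethylenediamine (neutral), 1×1,10-phenanthroline (neutral), 2×chloro (-1 each); total -2. So Ti + (-2) = 1+, giving Ti = +3.
Ligands are named alphabetically: chloro before ethylenediamine before phenanthroline.

dichloro(ethylenediamine)(1,10-phenanthroline)titanium(III) iodide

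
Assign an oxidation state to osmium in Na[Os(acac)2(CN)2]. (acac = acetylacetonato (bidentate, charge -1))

+3

1 sodium outside the brackets (+1 each) → the complex ion is 1−.
Ligand charges: 2×CN = -2; 2×acac = -2; sum -4.
Os + (-4) = 1− ⇒ Os is +3.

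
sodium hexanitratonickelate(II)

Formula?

Ligands: 6 nitrato (NO3, -1). Ligand charge sum = -6.
Charge balance with sodium (+1) requires 1 complex ion per 4 sodium.

Na4[Ni(NO3)6]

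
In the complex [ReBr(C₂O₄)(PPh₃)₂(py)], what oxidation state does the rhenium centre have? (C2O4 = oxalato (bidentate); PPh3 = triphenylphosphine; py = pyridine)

No counter-ion: the bracketed complex is neutral.
Ligand charges: 1×C2O4 = -2; 1×Br = -1; 2×PPh3 neutral; 1×py neutral; sum -3.
Re + (-3) = 0 ⇒ Re is +3.

+3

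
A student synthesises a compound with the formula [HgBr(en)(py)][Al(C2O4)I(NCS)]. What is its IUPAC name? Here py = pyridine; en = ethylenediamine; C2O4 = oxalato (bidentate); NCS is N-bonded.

bromo(ethylenediamine)(pyridine)mercury(II) iodoisothiocyanatooxalatoaluminate(III)

Both ions are complex: the cation is named first with the plain metal name, the anion second with the -ate form; each ion's ligands are alphabetised independently.
Aluminium is always +3 in its complexes; the anion's ligand charges sum to -4, so the complex anion is 1−.
A 1:1 salt means the cation carries the equal and opposite charge, 1+.
Cation: ligand charges sum to -1; for the ion to be 1+, Hg = +2.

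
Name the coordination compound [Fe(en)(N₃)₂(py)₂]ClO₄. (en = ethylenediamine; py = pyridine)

The 1 perchlorate counter-ion carries a total charge of -1, so each complex ion is 1+.
Ligand charges: 2×azido (-1 each), 1×ethylenediamine (neutral), 2×pyridine (neutral); total -2. So Fe + (-2) = 1+, giving Fe = +3.
Ligands are named alphabetically: azido before ethylenediamine before pyridine.

diazido(ethylenediamine)bis(pyridine)iron(III) perchlorate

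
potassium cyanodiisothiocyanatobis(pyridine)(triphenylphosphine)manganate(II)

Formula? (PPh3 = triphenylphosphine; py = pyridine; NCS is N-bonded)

Ligands: 1 triphenylphosphine (PPh3, neutral), 1 cyano (CN, -1), 2 pyridine (py, neutral), 2 isothiocyanato (NCS, -1). Ligand charge sum = -3.
With Mn in oxidation state +2, the complex ion is [Mn...]^1−.
Charge balance with potassium (+1) requires 1 complex ion per 1 potassium.

K[Mn(CN)(NCS)2(PPh3)(py)2]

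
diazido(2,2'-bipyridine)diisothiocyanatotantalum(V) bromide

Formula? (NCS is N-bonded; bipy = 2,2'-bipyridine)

[Ta(bipy)(N3)2(NCS)2]Br

Ligands: 2 isothiocyanato (NCS, -1), 1 2,2'-bipyridine (bipy, neutral), 2 azido (N3, -1). Ligand charge sum = -4.
Charge balance with bromide (-1) requires 1 complex ion per 1 bromide.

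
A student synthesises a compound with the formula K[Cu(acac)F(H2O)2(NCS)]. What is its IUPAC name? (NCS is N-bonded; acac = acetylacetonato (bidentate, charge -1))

The 1 potassium counter-ion carries a total charge of +1, so each complex ion is 1−.
Ligand charges: 2×aqua (neutral), 1×isothiocyanato (-1 each), 1×acetylacetonato (-1 each), 1×fluoro (-1 each); total -3. So Cu + (-3) = 1−, giving Cu = +2.
The complex ion is anionic, so copper takes the -ate form cuprate(II).

potassium (acetylacetonato)diaquafluoroisothiocyanatocuprate(II)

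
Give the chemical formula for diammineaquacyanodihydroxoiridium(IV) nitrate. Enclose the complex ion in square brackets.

Ligands: 2 hydroxo (OH, -1), 1 cyano (CN, -1), 1 aqua (H2O, neutral), 2 ammine (NH3, neutral). Ligand charge sum = -3.
With Ir in oxidation state +4, the complex ion is [Ir...]^1+.
Charge balance with nitrate (-1) requires 1 complex ion per 1 nitrate.

[Ir(CN)(H2O)(NH3)2(OH)2]NO3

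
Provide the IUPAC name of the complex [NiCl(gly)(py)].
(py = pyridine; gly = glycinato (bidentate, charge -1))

chloro(glycinato)(pyridine)nickel(II)

There is no counter-ion, so the complex is neutral overall.
Ligand charges: 1×pyridine (neutral), 1×chloro (-1 each), 1×glycinato (-1 each); total -2. So Ni + (-2) = 0, giving Ni = +2.
Ligands are named alphabetically: chloro before glycinato before pyridine.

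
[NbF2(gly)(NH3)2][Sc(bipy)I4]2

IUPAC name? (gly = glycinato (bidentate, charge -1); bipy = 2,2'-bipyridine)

Scandium is always +3 in its complexes; the anion's ligand charges sum to -4, so the complex anion is 1−.
With 2 anions per cation, the cation must be 2×1 = 2+.
Cation: ligand charges sum to -3; for the ion to be 2+, Nb = +5.

diamminedifluoro(glycinato)niobium(V) (2,2'-bipyridine)tetraiodoscandate(III)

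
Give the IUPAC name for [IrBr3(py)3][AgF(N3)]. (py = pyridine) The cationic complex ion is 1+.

tribromotris(pyridine)iridium(IV) azidofluoroargentate(I)

The complex cation is given as 1+; its ligand charges sum to -3, so Ir = +4.
A 1:1 salt means the anion carries the equal and opposite charge, 1−.
Anion: ligand charges sum to -2; for the ion to be 1−, Ag = +1.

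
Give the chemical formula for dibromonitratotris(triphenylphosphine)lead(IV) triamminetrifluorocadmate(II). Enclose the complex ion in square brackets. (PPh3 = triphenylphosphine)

[PbBr2(NO3)(PPh3)3][CdF3(NH3)3]

Cation [Pb…]: ligand charges -3, Pb(IV) ⇒ ion charge 1+.
Anion [Cd…]: ligand charges -3, Cd(II) ⇒ ion charge 1−.
One 1+ cation balances one 1− anion.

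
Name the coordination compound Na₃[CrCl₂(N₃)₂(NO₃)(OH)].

The 3 sodium counter-ions carry a total charge of +3, so each complex ion is 3−.
Ligand charges: 1×nitrato (-1 each), 2×chloro (-1 each), 2×azido (-1 each), 1×hydroxo (-1 each); total -6. So Cr + (-6) = 3−, giving Cr = +3.
Ligands are named alphabetically: azido before chloro before hydroxo before nitrato.
The complex ion is anionic, so chromium takes the -ate form chromate(III).

sodium diazidodichlorohydroxonitratochromate(III)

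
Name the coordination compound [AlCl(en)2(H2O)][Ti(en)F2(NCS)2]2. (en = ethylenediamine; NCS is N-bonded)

Both ions are complex: the cation is named first with the plain metal name, the anion second with the -ate form; each ion's ligands are alphabetised independently.
Aluminium is always +3 in its complexes; the cation's ligand charges sum to -1, so the complex cation is 2+.
With 2 anions per cation, each anion must be 2/2 = 1−.
Anion: ligand charges sum to -4; for the ion to be 1−, Ti = +3.

aquachlorobis(ethylenediamine)aluminium(III) (ethylenediamine)difluorodiisothiocyanatotitanate(III)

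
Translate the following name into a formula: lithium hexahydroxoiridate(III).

Ligands: 6 hydroxo (OH, -1). Ligand charge sum = -6.
Charge balance with lithium (+1) requires 1 complex ion per 3 lithium.

Li3[Ir(OH)6]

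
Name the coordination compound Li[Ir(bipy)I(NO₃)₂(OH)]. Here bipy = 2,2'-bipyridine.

lithium (2,2'-bipyridine)hydroxoiododinitratoiridate(III)

The 1 lithium counter-ion carries a total charge of +1, so each complex ion is 1−.
Ligand charges: 1×iodo (-1 each), 2×nitrato (-1 each), 1×hydroxo (-1 each), 1×2,2'-bipyridine (neutral); total -4. So Ir + (-4) = 1−, giving Ir = +3.
Ligands are named alphabetically: bipyridine before hydroxo before iodo before nitrato.
The complex ion is anionic, so iridium takes the -ate form iridate(III).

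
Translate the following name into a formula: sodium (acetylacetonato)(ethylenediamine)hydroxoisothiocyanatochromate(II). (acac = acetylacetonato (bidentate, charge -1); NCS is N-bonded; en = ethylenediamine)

Ligands: 1 hydroxo (OH, -1), 1 acetylacetonato (acac, -1), 1 isothiocyanato (NCS, -1), 1 ethylenediamine (en, neutral). Ligand charge sum = -3.
With Cr in oxidation state +2, the complex ion is [Cr...]^1−.
Charge balance with sodium (+1) requires 1 complex ion per 1 sodium.

Na[Cr(acac)(en)(NCS)(OH)]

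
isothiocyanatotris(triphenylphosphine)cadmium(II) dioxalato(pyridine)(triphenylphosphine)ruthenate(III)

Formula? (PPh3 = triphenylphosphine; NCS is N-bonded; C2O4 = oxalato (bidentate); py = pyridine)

Cation [Cd…]: ligand charges -1, Cd(II) ⇒ ion charge 1+.
Anion [Ru…]: ligand charges -4, Ru(III) ⇒ ion charge 1−.
One 1+ cation balances one 1− anion.

[Cd(NCS)(PPh3)3][Ru(C2O4)2(PPh3)(py)]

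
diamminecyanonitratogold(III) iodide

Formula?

[Au(CN)(NH3)2(NO3)]I

Ligands: 1 cyano (CN, -1), 2 ammine (NH3, neutral), 1 nitrato (NO3, -1). Ligand charge sum = -2.
With Au in oxidation state +3, the complex ion is [Au...]^1+.
Charge balance with iodide (-1) requires 1 complex ion per 1 iodide.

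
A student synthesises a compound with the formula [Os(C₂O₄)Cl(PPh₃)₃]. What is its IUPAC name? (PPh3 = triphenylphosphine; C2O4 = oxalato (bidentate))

There is no counter-ion, so the complex is neutral overall.
Ligand charges: 3×triphenylphosphine (neutral), 1×oxalato (-2 each), 1×chloro (-1 each); total -3. So Os + (-3) = 0, giving Os = +3.
Ligands are named alphabetically: chloro before oxalato before triphenylphosphine.

chlorooxalatotris(triphenylphosphine)osmium(III)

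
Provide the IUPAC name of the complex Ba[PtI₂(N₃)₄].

barium tetraazidodiiodoplatinate(IV)

The 1 barium counter-ion carries a total charge of +2, so each complex ion is 2−.
Ligand charges: 2×iodo (-1 each), 4×azido (-1 each); total -6. So Pt + (-6) = 2−, giving Pt = +4.
The complex ion is anionic, so platinum takes the -ate form platinate(IV).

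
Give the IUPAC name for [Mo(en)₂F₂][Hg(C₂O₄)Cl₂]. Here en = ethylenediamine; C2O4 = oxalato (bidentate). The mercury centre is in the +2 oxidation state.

Both ions are complex: the cation is named first with the plain metal name, the anion second with the -ate form; each ion's ligands are alphabetised independently.
Hg is given as +2; the anion's ligand charges sum to -4, so the complex anion is 2−.
A 1:1 salt means the cation carries the equal and opposite charge, 2+.
Cation: ligand charges sum to -2; for the ion to be 2+, Mo = +4.

bis(ethylenediamine)difluoromolybdenum(IV) dichlorooxalatomercurate(II)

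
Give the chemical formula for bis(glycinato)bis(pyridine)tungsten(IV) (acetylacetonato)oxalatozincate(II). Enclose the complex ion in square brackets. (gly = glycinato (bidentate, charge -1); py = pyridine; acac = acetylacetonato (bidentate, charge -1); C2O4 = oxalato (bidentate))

[W(gly)2(py)2][Zn(acac)(C2O4)]2

Cation [W…]: ligand charges -2, W(IV) ⇒ ion charge 2+.
Anion [Zn…]: ligand charges -3, Zn(II) ⇒ ion charge 1−.
One 2+ cation requires 2 of the 1− anion.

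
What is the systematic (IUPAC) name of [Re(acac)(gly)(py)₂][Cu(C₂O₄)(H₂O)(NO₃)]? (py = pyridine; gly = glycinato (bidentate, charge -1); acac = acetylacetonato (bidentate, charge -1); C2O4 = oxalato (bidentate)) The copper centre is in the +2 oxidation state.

(acetylacetonato)(glycinato)bis(pyridine)rhenium(III) aquanitratooxalatocuprate(II)

Both ions are complex: the cation is named first with the plain metal name, the anion second with the -ate form; each ion's ligands are alphabetised independently.
Cu is given as +2; the anion's ligand charges sum to -3, so the complex anion is 1−.
A 1:1 salt means the cation carries the equal and opposite charge, 1+.
Cation: ligand charges sum to -2; for the ion to be 1+, Re = +3.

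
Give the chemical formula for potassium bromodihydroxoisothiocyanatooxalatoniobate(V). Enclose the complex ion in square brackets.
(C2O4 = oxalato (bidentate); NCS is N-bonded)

Ligands: 1 bromo (Br, -1), 1 oxalato (C2O4, -2), 2 hydroxo (OH, -1), 1 isothiocyanato (NCS, -1). Ligand charge sum = -6.
With Nb in oxidation state +5, the complex ion is [Nb...]^1−.
Charge balance with potassium (+1) requires 1 complex ion per 1 potassium.

K[NbBr(C2O4)(NCS)(OH)2]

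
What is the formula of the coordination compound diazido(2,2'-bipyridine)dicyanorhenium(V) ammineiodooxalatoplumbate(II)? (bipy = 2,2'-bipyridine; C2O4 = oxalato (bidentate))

Cation [Re…]: ligand charges -4, Re(V) ⇒ ion charge 1+.
Anion [Pb…]: ligand charges -3, Pb(II) ⇒ ion charge 1−.

[Re(bipy)(CN)2(N3)2][Pb(C2O4)I(NH3)]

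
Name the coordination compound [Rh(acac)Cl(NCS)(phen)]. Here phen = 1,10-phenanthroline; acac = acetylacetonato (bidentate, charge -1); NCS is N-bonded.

There is no counter-ion, so the complex is neutral overall.
Ligand charges: 1×1,10-phenanthroline (neutral), 1×acetylacetonato (-1 each), 1×isothiocyanato (-1 each), 1×chloro (-1 each); total -3. So Rh + (-3) = 0, giving Rh = +3.
Ligands are named alphabetically: acetylacetonato before chloro before isothiocyanato before phenanthroline.

(acetylacetonato)chloroisothiocyanato(1,10-phenanthroline)rhodium(III)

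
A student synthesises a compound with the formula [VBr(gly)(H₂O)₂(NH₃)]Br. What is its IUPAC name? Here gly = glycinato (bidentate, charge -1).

amminediaquabromo(glycinato)vanadium(III) bromide

The 1 bromide counter-ion carries a total charge of -1, so each complex ion is 1+.
Ligand charges: 1×bromo (-1 each), 1×glycinato (-1 each), 1×ammine (neutral), 2×aqua (neutral); total -2. So V + (-2) = 1+, giving V = +3.
Ligands are named alphabetically: ammine before aqua before bromo before glycinato.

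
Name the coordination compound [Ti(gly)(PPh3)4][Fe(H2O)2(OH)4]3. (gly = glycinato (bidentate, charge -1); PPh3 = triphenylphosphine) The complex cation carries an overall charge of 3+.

Both ions are complex: the cation is named first with the plain metal name, the anion second with the -ate form; each ion's ligands are alphabetised independently.
The complex cation is given as 3+; its ligand charges sum to -1, so Ti = +4.
With 3 anions per cation, each anion must be 3/3 = 1−.
Anion: ligand charges sum to -4; for the ion to be 1−, Fe = +3.

(glycinato)tetrakis(triphenylphosphine)titanium(IV) diaquatetrahydroxoferrate(III)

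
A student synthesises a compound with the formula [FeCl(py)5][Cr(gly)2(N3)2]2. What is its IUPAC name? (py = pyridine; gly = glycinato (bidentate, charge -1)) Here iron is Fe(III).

chloropentakis(pyridine)iron(III) diazidobis(glycinato)chromate(III)

Fe is given as +3; the cation's ligand charges sum to -1, so the complex cation is 2+.
With 2 anions per cation, each anion must be 2/2 = 1−.
Anion: ligand charges sum to -4; for the ion to be 1−, Cr = +3.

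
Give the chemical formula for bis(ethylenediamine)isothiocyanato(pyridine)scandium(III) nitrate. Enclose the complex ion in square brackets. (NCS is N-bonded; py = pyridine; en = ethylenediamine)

Ligands: 1 isothiocyanato (NCS, -1), 1 pyridine (py, neutral), 2 ethylenediamine (en, neutral). Ligand charge sum = -1.
Charge balance with nitrate (-1) requires 1 complex ion per 2 nitrate.

[Sc(en)2(NCS)(py)](NO3)2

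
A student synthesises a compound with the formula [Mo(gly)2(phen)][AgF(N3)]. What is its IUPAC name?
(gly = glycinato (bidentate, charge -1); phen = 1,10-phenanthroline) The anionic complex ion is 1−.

bis(glycinato)(1,10-phenanthroline)molybdenum(III) azidofluoroargentate(I)

The complex anion is given as 1−; its ligand charges sum to -2, so Ag = +1.
A 1:1 salt means the cation carries the equal and opposite charge, 1+.
Cation: ligand charges sum to -2; for the ion to be 1+, Mo = +3.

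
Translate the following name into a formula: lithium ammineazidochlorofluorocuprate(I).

Ligands: 1 azido (N3, -1), 1 ammine (NH3, neutral), 1 fluoro (F, -1), 1 chloro (Cl, -1). Ligand charge sum = -3.
With Cu in oxidation state +1, the complex ion is [Cu...]^2−.
Charge balance with lithium (+1) requires 1 complex ion per 2 lithium.

Li2[CuClF(N3)(NH3)]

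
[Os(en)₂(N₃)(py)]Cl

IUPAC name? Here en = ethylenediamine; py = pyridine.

azidobis(ethylenediamine)(pyridine)osmium(II) chloride

The 1 chloride counter-ion carries a total charge of -1, so each complex ion is 1+.
Ligand charges: 2×ethylenediamine (neutral), 1×azido (-1 each), 1×pyridine (neutral); total -1. So Os + (-1) = 1+, giving Os = +2.
Ligands are named alphabetically: azido before ethylenediamine before pyridine.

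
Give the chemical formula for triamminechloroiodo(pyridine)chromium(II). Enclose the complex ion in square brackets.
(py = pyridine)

Ligands: 1 pyridine (py, neutral), 3 ammine (NH3, neutral), 1 iodo (I, -1), 1 chloro (Cl, -1). Ligand charge sum = -2.
With Cr in oxidation state +2, the complex ion is [Cr...].

[CrClI(NH3)3(py)]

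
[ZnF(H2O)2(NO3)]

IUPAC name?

There is no counter-ion, so the complex is neutral overall.
Ligand charges: 1×fluoro (-1 each), 2×aqua (neutral), 1×nitrato (-1 each); total -2. So Zn + (-2) = 0, giving Zn = +2.
Ligands are named alphabetically: aqua before fluoro before nitrato.

diaquafluoronitratozinc(II)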